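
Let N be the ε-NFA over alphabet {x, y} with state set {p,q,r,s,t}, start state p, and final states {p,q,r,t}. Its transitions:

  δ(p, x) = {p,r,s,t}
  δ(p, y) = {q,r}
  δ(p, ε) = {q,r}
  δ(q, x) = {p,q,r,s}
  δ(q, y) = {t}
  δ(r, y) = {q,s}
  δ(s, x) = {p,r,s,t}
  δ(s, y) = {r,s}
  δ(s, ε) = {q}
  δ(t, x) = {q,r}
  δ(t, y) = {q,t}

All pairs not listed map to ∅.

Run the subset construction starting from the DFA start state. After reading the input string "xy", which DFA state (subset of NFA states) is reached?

{q,r,s,t}

Start: {p,q,r}.
δ(p,x) = {p,r,s,t}; δ(q,x) = {p,q,r,s}; δ(r,x) = ∅.
Union: {p,q,r,s,t}.
After x: {p,q,r,s,t}.
δ(p,y) = {q,r}; δ(q,y) = {t}; δ(r,y) = {q,s}; δ(s,y) = {r,s}; δ(t,y) = {q,t}.
Union: {q,r,s,t}.
After y: {q,r,s,t}.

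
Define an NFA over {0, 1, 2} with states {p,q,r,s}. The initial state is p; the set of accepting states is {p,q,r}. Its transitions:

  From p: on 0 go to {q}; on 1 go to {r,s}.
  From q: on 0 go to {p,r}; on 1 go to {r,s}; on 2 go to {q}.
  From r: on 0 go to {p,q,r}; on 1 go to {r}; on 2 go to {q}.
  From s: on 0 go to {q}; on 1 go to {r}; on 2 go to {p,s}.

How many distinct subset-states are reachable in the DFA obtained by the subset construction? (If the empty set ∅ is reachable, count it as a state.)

Start state of the DFA: {p}.
{p} --0--> {q}  [new]
{p} --1--> {r,s}  [new]
{p} --2--> ∅  [new]
{q} --0--> {p,r}  [new]
{q} --1--> {r,s}  [seen]
{q} --2--> {q}  [seen]
{r,s} --0--> {p,q,r}  [new]
{r,s} --1--> {r}  [new]
{r,s} --2--> {p,q,s}  [new]
∅ --0--> ∅  [seen]
∅ --1--> ∅  [seen]
∅ --2--> ∅  [seen]
{p,r} --0--> {p,q,r}  [seen]
{p,r} --1--> {r,s}  [seen]
{p,r} --2--> {q}  [seen]
{p,q,r} --0--> {p,q,r}  [seen]
{p,q,r} --1--> {r,s}  [seen]
{p,q,r} --2--> {q}  [seen]
{r} --0--> {p,q,r}  [seen]
{r} --1--> {r}  [seen]
{r} --2--> {q}  [seen]
{p,q,s} --0--> {p,q,r}  [seen]
{p,q,s} --1--> {r,s}  [seen]
{p,q,s} --2--> {p,q,s}  [seen]
Reachable DFA states: {p}, {q}, {r,s}, ∅, {p,r}, {p,q,r}, {r}, {p,q,s}.

8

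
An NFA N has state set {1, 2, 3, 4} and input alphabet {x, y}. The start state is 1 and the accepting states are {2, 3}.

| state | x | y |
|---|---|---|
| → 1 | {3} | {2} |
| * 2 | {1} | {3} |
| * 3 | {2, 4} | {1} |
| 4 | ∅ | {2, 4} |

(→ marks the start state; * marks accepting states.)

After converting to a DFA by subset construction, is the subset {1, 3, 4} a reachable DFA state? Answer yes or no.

no

Start state of the DFA: {1}.
{1} --x--> {3}  [new]
{1} --y--> {2}  [new]
{3} --x--> {2, 4}  [new]
{3} --y--> {1}  [seen]
{2} --x--> {1}  [seen]
{2} --y--> {3}  [seen]
{2, 4} --x--> {1}  [seen]
{2, 4} --y--> {2, 3, 4}  [new]
{2, 3, 4} --x--> {1, 2, 4}  [new]
{2, 3, 4} --y--> {1, 2, 3, 4}  [new]
{1, 2, 4} --x--> {1, 3}  [new]
{1, 2, 4} --y--> {2, 3, 4}  [seen]
{1, 2, 3, 4} --x--> {1, 2, 3, 4}  [seen]
{1, 2, 3, 4} --y--> {1, 2, 3, 4}  [seen]
{1, 3} --x--> {2, 3, 4}  [seen]
{1, 3} --y--> {1, 2}  [new]
{1, 2} --x--> {1, 3}  [seen]
{1, 2} --y--> {2, 3}  [new]
{2, 3} --x--> {1, 2, 4}  [seen]
{2, 3} --y--> {1, 3}  [seen]
Reachable DFA states: {1}, {3}, {2}, {2, 4}, {2, 3, 4}, {1, 2, 4}, {1, 2, 3, 4}, {1, 3}, {1, 2}, {2, 3}.
{1, 3, 4} is not among them.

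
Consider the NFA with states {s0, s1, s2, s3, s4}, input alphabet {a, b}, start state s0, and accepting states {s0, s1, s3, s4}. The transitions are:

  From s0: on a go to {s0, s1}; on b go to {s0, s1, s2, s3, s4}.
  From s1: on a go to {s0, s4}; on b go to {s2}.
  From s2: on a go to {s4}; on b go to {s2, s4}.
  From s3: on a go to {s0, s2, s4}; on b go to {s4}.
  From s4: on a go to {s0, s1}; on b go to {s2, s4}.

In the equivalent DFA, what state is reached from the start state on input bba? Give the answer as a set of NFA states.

{s0, s1, s2, s4}

Start: {s0}.
δ(s0,b) = {s0, s1, s2, s3, s4}.
Union: {s0, s1, s2, s3, s4}.
After b: {s0, s1, s2, s3, s4}.
δ(s0,b) = {s0, s1, s2, s3, s4}; δ(s1,b) = {s2}; δ(s2,b) = {s2, s4}; δ(s3,b) = {s4}; δ(s4,b) = {s2, s4}.
Union: {s0, s1, s2, s3, s4}.
After b: {s0, s1, s2, s3, s4}.
δ(s0,a) = {s0, s1}; δ(s1,a) = {s0, s4}; δ(s2,a) = {s4}; δ(s3,a) = {s0, s2, s4}; δ(s4,a) = {s0, s1}.
Union: {s0, s1, s2, s4}.
After a: {s0, s1, s2, s4}.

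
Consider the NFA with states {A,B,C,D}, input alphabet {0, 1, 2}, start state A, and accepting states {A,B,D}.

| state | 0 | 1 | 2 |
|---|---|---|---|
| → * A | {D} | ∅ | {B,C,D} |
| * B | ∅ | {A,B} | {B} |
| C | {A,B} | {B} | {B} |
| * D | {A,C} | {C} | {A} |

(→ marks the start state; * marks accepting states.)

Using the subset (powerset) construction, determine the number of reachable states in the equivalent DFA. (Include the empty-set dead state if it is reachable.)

13

Start state of the DFA: {A}.
{A} --0--> {D}  [new]
{A} --1--> ∅  [new]
{A} --2--> {B,C,D}  [new]
{D} --0--> {A,C}  [new]
{D} --1--> {C}  [new]
{D} --2--> {A}  [seen]
∅ --0--> ∅  [seen]
∅ --1--> ∅  [seen]
∅ --2--> ∅  [seen]
{B,C,D} --0--> {A,B,C}  [new]
{B,C,D} --1--> {A,B,C}  [seen]
{B,C,D} --2--> {A,B}  [new]
{A,C} --0--> {A,B,D}  [new]
{A,C} --1--> {B}  [new]
{A,C} --2--> {B,C,D}  [seen]
{C} --0--> {A,B}  [seen]
{C} --1--> {B}  [seen]
{C} --2--> {B}  [seen]
{A,B,C} --0--> {A,B,D}  [seen]
{A,B,C} --1--> {A,B}  [seen]
{A,B,C} --2--> {B,C,D}  [seen]
{A,B} --0--> {D}  [seen]
{A,B} --1--> {A,B}  [seen]
{A,B} --2--> {B,C,D}  [seen]
{A,B,D} --0--> {A,C,D}  [new]
{A,B,D} --1--> {A,B,C}  [seen]
{A,B,D} --2--> {A,B,C,D}  [new]
{B} --0--> ∅  [seen]
{B} --1--> {A,B}  [seen]
{B} --2--> {B}  [seen]
{A,C,D} --0--> {A,B,C,D}  [seen]
{A,C,D} --1--> {B,C}  [new]
{A,C,D} --2--> {A,B,C,D}  [seen]
{A,B,C,D} --0--> {A,B,C,D}  [seen]
{A,B,C,D} --1--> {A,B,C}  [seen]
{A,B,C,D} --2--> {A,B,C,D}  [seen]
{B,C} --0--> {A,B}  [seen]
{B,C} --1--> {A,B}  [seen]
{B,C} --2--> {B}  [seen]
Reachable DFA states: {A}, {D}, ∅, {B,C,D}, {A,C}, {C}, {A,B,C}, {A,B}, {A,B,D}, {B}, {A,C,D}, {A,B,C,D}, {B,C}.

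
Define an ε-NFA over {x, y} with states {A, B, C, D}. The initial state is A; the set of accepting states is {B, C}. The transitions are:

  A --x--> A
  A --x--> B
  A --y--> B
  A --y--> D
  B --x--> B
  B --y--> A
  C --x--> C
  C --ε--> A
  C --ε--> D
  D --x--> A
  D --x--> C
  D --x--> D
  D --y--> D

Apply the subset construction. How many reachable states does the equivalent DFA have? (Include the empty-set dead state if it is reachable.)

6

Start state of the DFA: {A} (ε-closure of the NFA start).
{A} --x--> {A, B}  [new]
{A} --y--> {B, D}  [new]
{A, B} --x--> {A, B}  [seen]
{A, B} --y--> {A, B, D}  [new]
{B, D} --x--> {A, B, C, D}  [new]
{B, D} --y--> {A, D}  [new]
{A, B, D} --x--> {A, B, C, D}  [seen]
{A, B, D} --y--> {A, B, D}  [seen]
{A, B, C, D} --x--> {A, B, C, D}  [seen]
{A, B, C, D} --y--> {A, B, D}  [seen]
{A, D} --x--> {A, B, C, D}  [seen]
{A, D} --y--> {B, D}  [seen]
Reachable DFA states: {A}, {A, B}, {B, D}, {A, B, D}, {A, B, C, D}, {A, D}.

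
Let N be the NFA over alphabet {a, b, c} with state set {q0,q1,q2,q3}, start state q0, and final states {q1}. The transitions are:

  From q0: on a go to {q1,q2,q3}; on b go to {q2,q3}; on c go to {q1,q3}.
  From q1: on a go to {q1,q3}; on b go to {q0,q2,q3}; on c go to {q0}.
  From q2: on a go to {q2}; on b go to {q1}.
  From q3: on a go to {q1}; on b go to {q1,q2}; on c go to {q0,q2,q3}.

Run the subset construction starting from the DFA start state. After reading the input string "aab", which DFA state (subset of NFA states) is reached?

Start: {q0}.
δ(q0,a) = {q1,q2,q3}.
Union: {q1,q2,q3}.
After a: {q1,q2,q3}.
δ(q1,a) = {q1,q3}; δ(q2,a) = {q2}; δ(q3,a) = {q1}.
Union: {q1,q2,q3}.
After a: {q1,q2,q3}.
δ(q1,b) = {q0,q2,q3}; δ(q2,b) = {q1}; δ(q3,b) = {q1,q2}.
Union: {q0,q1,q2,q3}.
After b: {q0,q1,q2,q3}.

{q0,q1,q2,q3}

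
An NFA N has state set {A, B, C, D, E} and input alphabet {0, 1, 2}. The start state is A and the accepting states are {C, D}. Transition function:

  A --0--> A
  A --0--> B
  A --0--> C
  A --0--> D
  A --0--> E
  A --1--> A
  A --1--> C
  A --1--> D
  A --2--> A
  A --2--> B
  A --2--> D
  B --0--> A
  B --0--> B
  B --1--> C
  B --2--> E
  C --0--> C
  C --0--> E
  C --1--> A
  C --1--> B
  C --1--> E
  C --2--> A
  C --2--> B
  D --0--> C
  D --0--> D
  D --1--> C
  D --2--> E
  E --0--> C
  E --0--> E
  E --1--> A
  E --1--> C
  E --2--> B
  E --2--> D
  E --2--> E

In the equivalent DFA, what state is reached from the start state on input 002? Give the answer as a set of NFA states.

Start: {A}.
δ(A,0) = {A, B, C, D, E}.
Union: {A, B, C, D, E}.
After 0: {A, B, C, D, E}.
δ(A,0) = {A, B, C, D, E}; δ(B,0) = {A, B}; δ(C,0) = {C, E}; δ(D,0) = {C, D}; δ(E,0) = {C, E}.
Union: {A, B, C, D, E}.
After 0: {A, B, C, D, E}.
δ(A,2) = {A, B, D}; δ(B,2) = {E}; δ(C,2) = {A, B}; δ(D,2) = {E}; δ(E,2) = {B, D, E}.
Union: {A, B, D, E}.
After 2: {A, B, D, E}.

{A, B, D, E}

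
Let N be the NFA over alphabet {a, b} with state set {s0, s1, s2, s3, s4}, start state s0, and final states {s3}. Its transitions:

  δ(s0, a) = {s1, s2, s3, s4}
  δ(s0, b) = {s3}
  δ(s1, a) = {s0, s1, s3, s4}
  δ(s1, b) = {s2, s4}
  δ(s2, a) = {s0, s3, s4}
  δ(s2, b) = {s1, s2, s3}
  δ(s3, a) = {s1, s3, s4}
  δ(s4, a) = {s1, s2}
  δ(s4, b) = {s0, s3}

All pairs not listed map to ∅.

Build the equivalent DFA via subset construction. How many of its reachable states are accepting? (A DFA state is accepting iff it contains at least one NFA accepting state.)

Start state of the DFA: {s0}.
{s0} --a--> {s1, s2, s3, s4}  [new]
{s0} --b--> {s3}  [new]
{s1, s2, s3, s4} --a--> {s0, s1, s2, s3, s4}  [new]
{s1, s2, s3, s4} --b--> {s0, s1, s2, s3, s4}  [seen]
{s3} --a--> {s1, s3, s4}  [new]
{s3} --b--> ∅  [new]
{s0, s1, s2, s3, s4} --a--> {s0, s1, s2, s3, s4}  [seen]
{s0, s1, s2, s3, s4} --b--> {s0, s1, s2, s3, s4}  [seen]
{s1, s3, s4} --a--> {s0, s1, s2, s3, s4}  [seen]
{s1, s3, s4} --b--> {s0, s2, s3, s4}  [new]
∅ --a--> ∅  [seen]
∅ --b--> ∅  [seen]
{s0, s2, s3, s4} --a--> {s0, s1, s2, s3, s4}  [seen]
{s0, s2, s3, s4} --b--> {s0, s1, s2, s3}  [new]
{s0, s1, s2, s3} --a--> {s0, s1, s2, s3, s4}  [seen]
{s0, s1, s2, s3} --b--> {s1, s2, s3, s4}  [seen]
Reachable DFA states: {s0}, {s1, s2, s3, s4}, {s3}, {s0, s1, s2, s3, s4}, {s1, s3, s4}, ∅, {s0, s2, s3, s4}, {s0, s1, s2, s3}.
Accepting DFA states (contain an NFA accepting state): {s1, s2, s3, s4}, {s3}, {s0, s1, s2, s3, s4}, {s1, s3, s4}, {s0, s2, s3, s4}, {s0, s1, s2, s3}.

6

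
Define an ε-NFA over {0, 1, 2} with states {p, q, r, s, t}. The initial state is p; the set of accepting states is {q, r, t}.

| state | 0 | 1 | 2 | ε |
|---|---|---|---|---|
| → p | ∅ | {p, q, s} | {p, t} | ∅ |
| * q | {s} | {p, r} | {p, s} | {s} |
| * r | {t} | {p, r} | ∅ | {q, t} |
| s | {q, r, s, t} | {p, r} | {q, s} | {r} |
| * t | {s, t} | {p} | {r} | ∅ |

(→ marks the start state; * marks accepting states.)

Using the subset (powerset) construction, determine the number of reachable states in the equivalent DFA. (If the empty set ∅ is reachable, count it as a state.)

Start state of the DFA: {p} (ε-closure of the NFA start).
{p} --0--> ∅  [new]
{p} --1--> {p, q, r, s, t}  [new]
{p} --2--> {p, t}  [new]
∅ --0--> ∅  [seen]
∅ --1--> ∅  [seen]
∅ --2--> ∅  [seen]
{p, q, r, s, t} --0--> {q, r, s, t}  [new]
{p, q, r, s, t} --1--> {p, q, r, s, t}  [seen]
{p, q, r, s, t} --2--> {p, q, r, s, t}  [seen]
{p, t} --0--> {q, r, s, t}  [seen]
{p, t} --1--> {p, q, r, s, t}  [seen]
{p, t} --2--> {p, q, r, s, t}  [seen]
{q, r, s, t} --0--> {q, r, s, t}  [seen]
{q, r, s, t} --1--> {p, q, r, s, t}  [seen]
{q, r, s, t} --2--> {p, q, r, s, t}  [seen]
Reachable DFA states: {p}, ∅, {p, q, r, s, t}, {p, t}, {q, r, s, t}.

5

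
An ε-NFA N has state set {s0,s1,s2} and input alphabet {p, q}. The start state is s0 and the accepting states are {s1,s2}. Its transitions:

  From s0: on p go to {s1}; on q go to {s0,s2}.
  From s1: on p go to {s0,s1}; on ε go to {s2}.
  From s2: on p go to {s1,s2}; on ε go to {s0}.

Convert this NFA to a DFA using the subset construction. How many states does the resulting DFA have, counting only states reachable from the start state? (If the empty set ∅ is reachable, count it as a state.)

3

Start state of the DFA: {s0} (ε-closure of the NFA start).
{s0} --p--> {s0,s1,s2}  [new]
{s0} --q--> {s0,s2}  [new]
{s0,s1,s2} --p--> {s0,s1,s2}  [seen]
{s0,s1,s2} --q--> {s0,s2}  [seen]
{s0,s2} --p--> {s0,s1,s2}  [seen]
{s0,s2} --q--> {s0,s2}  [seen]
Reachable DFA states: {s0}, {s0,s1,s2}, {s0,s2}.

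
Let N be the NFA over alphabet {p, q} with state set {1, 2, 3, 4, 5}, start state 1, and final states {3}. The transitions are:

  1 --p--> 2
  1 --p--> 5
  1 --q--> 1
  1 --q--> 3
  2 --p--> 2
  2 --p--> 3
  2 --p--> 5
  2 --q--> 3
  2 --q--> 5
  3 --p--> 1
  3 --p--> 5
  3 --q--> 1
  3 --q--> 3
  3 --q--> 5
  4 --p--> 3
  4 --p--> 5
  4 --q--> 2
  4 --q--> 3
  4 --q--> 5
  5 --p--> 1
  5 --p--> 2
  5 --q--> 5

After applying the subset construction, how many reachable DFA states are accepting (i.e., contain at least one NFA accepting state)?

Start state of the DFA: {1}.
{1} --p--> {2, 5}  [new]
{1} --q--> {1, 3}  [new]
{2, 5} --p--> {1, 2, 3, 5}  [new]
{2, 5} --q--> {3, 5}  [new]
{1, 3} --p--> {1, 2, 5}  [new]
{1, 3} --q--> {1, 3, 5}  [new]
{1, 2, 3, 5} --p--> {1, 2, 3, 5}  [seen]
{1, 2, 3, 5} --q--> {1, 3, 5}  [seen]
{3, 5} --p--> {1, 2, 5}  [seen]
{3, 5} --q--> {1, 3, 5}  [seen]
{1, 2, 5} --p--> {1, 2, 3, 5}  [seen]
{1, 2, 5} --q--> {1, 3, 5}  [seen]
{1, 3, 5} --p--> {1, 2, 5}  [seen]
{1, 3, 5} --q--> {1, 3, 5}  [seen]
Reachable DFA states: {1}, {2, 5}, {1, 3}, {1, 2, 3, 5}, {3, 5}, {1, 2, 5}, {1, 3, 5}.
Accepting DFA states (contain an NFA accepting state): {1, 3}, {1, 2, 3, 5}, {3, 5}, {1, 3, 5}.

4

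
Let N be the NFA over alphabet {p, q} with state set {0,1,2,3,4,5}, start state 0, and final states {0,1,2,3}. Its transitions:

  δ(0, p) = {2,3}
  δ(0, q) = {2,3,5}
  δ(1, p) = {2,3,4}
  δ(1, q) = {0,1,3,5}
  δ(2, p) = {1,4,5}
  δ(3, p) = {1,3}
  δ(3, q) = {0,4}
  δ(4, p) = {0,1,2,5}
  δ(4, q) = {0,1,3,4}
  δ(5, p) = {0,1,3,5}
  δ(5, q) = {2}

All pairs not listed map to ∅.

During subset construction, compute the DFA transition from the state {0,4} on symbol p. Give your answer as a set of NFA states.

{0,1,2,3,5}

δ(0,p) = {2,3}; δ(4,p) = {0,1,2,5}.
Union: {0,1,2,3,5}.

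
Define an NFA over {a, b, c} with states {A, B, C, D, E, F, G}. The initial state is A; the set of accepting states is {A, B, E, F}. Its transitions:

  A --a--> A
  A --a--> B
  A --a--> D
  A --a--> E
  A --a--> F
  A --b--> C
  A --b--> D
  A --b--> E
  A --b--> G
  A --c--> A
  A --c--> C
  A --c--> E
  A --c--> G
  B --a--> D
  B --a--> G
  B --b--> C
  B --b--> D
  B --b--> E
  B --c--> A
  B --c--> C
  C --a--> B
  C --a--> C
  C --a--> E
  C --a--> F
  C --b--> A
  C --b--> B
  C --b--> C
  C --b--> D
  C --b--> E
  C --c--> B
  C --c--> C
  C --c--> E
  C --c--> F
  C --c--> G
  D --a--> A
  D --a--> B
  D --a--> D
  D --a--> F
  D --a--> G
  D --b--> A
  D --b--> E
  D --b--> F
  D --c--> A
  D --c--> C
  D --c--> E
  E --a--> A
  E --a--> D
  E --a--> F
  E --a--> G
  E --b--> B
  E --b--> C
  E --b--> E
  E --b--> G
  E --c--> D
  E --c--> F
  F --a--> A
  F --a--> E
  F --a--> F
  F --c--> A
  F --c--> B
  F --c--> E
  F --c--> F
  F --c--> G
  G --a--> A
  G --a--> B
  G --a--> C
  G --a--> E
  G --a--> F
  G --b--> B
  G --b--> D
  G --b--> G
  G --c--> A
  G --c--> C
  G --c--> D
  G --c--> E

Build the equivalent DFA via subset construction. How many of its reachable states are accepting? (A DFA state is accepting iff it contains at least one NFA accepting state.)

7

Start state of the DFA: {A}.
{A} --a--> {A, B, D, E, F}  [new]
{A} --b--> {C, D, E, G}  [new]
{A} --c--> {A, C, E, G}  [new]
{A, B, D, E, F} --a--> {A, B, D, E, F, G}  [new]
{A, B, D, E, F} --b--> {A, B, C, D, E, F, G}  [new]
{A, B, D, E, F} --c--> {A, B, C, D, E, F, G}  [seen]
{C, D, E, G} --a--> {A, B, C, D, E, F, G}  [seen]
{C, D, E, G} --b--> {A, B, C, D, E, F, G}  [seen]
{C, D, E, G} --c--> {A, B, C, D, E, F, G}  [seen]
{A, C, E, G} --a--> {A, B, C, D, E, F, G}  [seen]
{A, C, E, G} --b--> {A, B, C, D, E, G}  [new]
{A, C, E, G} --c--> {A, B, C, D, E, F, G}  [seen]
{A, B, D, E, F, G} --a--> {A, B, C, D, E, F, G}  [seen]
{A, B, D, E, F, G} --b--> {A, B, C, D, E, F, G}  [seen]
{A, B, D, E, F, G} --c--> {A, B, C, D, E, F, G}  [seen]
{A, B, C, D, E, F, G} --a--> {A, B, C, D, E, F, G}  [seen]
{A, B, C, D, E, F, G} --b--> {A, B, C, D, E, F, G}  [seen]
{A, B, C, D, E, F, G} --c--> {A, B, C, D, E, F, G}  [seen]
{A, B, C, D, E, G} --a--> {A, B, C, D, E, F, G}  [seen]
{A, B, C, D, E, G} --b--> {A, B, C, D, E, F, G}  [seen]
{A, B, C, D, E, G} --c--> {A, B, C, D, E, F, G}  [seen]
Reachable DFA states: {A}, {A, B, D, E, F}, {C, D, E, G}, {A, C, E, G}, {A, B, D, E, F, G}, {A, B, C, D, E, F, G}, {A, B, C, D, E, G}.
Accepting DFA states (contain an NFA accepting state): {A}, {A, B, D, E, F}, {C, D, E, G}, {A, C, E, G}, {A, B, D, E, F, G}, {A, B, C, D, E, F, G}, {A, B, C, D, E, G}.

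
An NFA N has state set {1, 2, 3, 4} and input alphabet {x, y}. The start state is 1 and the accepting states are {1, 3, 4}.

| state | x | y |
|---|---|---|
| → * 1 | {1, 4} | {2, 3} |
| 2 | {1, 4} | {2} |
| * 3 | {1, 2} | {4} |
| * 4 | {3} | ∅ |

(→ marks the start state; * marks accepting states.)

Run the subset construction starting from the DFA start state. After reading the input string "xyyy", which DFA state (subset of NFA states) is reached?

{2}

Start: {1}.
δ(1,x) = {1, 4}.
Union: {1, 4}.
After x: {1, 4}.
δ(1,y) = {2, 3}; δ(4,y) = ∅.
Union: {2, 3}.
After y: {2, 3}.
δ(2,y) = {2}; δ(3,y) = {4}.
Union: {2, 4}.
After y: {2, 4}.
δ(2,y) = {2}; δ(4,y) = ∅.
Union: {2}.
After y: {2}.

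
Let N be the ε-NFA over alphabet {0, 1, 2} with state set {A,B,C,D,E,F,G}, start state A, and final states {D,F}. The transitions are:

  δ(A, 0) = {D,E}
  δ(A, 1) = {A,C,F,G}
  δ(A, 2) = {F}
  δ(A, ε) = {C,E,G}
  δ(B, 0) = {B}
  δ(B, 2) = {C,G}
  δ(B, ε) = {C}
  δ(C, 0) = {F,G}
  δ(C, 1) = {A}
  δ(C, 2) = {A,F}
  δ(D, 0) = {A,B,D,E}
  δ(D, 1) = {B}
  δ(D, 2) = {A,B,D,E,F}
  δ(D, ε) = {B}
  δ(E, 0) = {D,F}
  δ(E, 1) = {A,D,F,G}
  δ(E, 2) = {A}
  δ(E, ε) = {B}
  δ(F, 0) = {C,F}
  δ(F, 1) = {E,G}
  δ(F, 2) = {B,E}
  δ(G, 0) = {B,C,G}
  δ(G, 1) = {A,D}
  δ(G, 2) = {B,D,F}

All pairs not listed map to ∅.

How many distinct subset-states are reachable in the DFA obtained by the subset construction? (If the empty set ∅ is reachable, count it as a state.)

3

Start state of the DFA: {A,B,C,E,G} (ε-closure of the NFA start).
{A,B,C,E,G} --0--> {B,C,D,E,F,G}  [new]
{A,B,C,E,G} --1--> {A,B,C,D,E,F,G}  [new]
{A,B,C,E,G} --2--> {A,B,C,D,E,F,G}  [seen]
{B,C,D,E,F,G} --0--> {A,B,C,D,E,F,G}  [seen]
{B,C,D,E,F,G} --1--> {A,B,C,D,E,F,G}  [seen]
{B,C,D,E,F,G} --2--> {A,B,C,D,E,F,G}  [seen]
{A,B,C,D,E,F,G} --0--> {A,B,C,D,E,F,G}  [seen]
{A,B,C,D,E,F,G} --1--> {A,B,C,D,E,F,G}  [seen]
{A,B,C,D,E,F,G} --2--> {A,B,C,D,E,F,G}  [seen]
Reachable DFA states: {A,B,C,E,G}, {B,C,D,E,F,G}, {A,B,C,D,E,F,G}.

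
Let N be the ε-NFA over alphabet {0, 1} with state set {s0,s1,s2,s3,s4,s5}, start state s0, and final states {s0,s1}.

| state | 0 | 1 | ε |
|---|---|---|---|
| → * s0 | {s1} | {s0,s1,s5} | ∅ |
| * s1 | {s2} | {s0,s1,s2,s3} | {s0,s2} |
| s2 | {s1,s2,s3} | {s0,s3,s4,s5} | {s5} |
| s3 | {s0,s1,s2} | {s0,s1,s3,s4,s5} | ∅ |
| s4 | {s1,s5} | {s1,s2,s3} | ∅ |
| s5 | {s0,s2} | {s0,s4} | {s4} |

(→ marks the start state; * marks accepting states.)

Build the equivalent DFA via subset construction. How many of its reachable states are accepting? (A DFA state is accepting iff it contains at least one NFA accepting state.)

3

Start state of the DFA: {s0} (ε-closure of the NFA start).
{s0} --0--> {s0,s1,s2,s4,s5}  [new]
{s0} --1--> {s0,s1,s2,s4,s5}  [seen]
{s0,s1,s2,s4,s5} --0--> {s0,s1,s2,s3,s4,s5}  [new]
{s0,s1,s2,s4,s5} --1--> {s0,s1,s2,s3,s4,s5}  [seen]
{s0,s1,s2,s3,s4,s5} --0--> {s0,s1,s2,s3,s4,s5}  [seen]
{s0,s1,s2,s3,s4,s5} --1--> {s0,s1,s2,s3,s4,s5}  [seen]
Reachable DFA states: {s0}, {s0,s1,s2,s4,s5}, {s0,s1,s2,s3,s4,s5}.
Accepting DFA states (contain an NFA accepting state): {s0}, {s0,s1,s2,s4,s5}, {s0,s1,s2,s3,s4,s5}.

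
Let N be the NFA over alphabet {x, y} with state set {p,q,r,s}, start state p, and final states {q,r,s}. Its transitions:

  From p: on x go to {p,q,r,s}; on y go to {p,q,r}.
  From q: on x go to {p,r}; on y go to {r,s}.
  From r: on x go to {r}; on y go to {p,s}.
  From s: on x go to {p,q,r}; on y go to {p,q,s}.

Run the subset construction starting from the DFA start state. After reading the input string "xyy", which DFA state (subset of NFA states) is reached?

Start: {p}.
δ(p,x) = {p,q,r,s}.
Union: {p,q,r,s}.
After x: {p,q,r,s}.
δ(p,y) = {p,q,r}; δ(q,y) = {r,s}; δ(r,y) = {p,s}; δ(s,y) = {p,q,s}.
Union: {p,q,r,s}.
After y: {p,q,r,s}.
δ(p,y) = {p,q,r}; δ(q,y) = {r,s}; δ(r,y) = {p,s}; δ(s,y) = {p,q,s}.
Union: {p,q,r,s}.
After y: {p,q,r,s}.

{p,q,r,s}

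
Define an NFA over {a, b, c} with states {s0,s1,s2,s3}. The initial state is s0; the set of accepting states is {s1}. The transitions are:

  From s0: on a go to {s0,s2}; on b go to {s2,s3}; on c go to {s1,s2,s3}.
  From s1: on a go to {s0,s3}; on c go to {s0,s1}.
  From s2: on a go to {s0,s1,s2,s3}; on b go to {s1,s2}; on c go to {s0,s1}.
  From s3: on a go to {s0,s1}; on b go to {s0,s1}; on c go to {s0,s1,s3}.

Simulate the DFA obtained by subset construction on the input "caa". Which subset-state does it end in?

Start: {s0}.
δ(s0,c) = {s1,s2,s3}.
Union: {s1,s2,s3}.
After c: {s1,s2,s3}.
δ(s1,a) = {s0,s3}; δ(s2,a) = {s0,s1,s2,s3}; δ(s3,a) = {s0,s1}.
Union: {s0,s1,s2,s3}.
After a: {s0,s1,s2,s3}.
δ(s0,a) = {s0,s2}; δ(s1,a) = {s0,s3}; δ(s2,a) = {s0,s1,s2,s3}; δ(s3,a) = {s0,s1}.
Union: {s0,s1,s2,s3}.
After a: {s0,s1,s2,s3}.

{s0,s1,s2,s3}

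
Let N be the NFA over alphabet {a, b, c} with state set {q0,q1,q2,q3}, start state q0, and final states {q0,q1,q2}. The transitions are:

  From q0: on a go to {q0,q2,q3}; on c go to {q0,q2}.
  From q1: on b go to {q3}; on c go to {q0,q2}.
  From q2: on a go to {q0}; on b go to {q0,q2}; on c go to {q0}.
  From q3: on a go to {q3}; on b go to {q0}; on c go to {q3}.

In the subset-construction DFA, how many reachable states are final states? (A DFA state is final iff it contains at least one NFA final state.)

3

Start state of the DFA: {q0}.
{q0} --a--> {q0,q2,q3}  [new]
{q0} --b--> ∅  [new]
{q0} --c--> {q0,q2}  [new]
{q0,q2,q3} --a--> {q0,q2,q3}  [seen]
{q0,q2,q3} --b--> {q0,q2}  [seen]
{q0,q2,q3} --c--> {q0,q2,q3}  [seen]
∅ --a--> ∅  [seen]
∅ --b--> ∅  [seen]
∅ --c--> ∅  [seen]
{q0,q2} --a--> {q0,q2,q3}  [seen]
{q0,q2} --b--> {q0,q2}  [seen]
{q0,q2} --c--> {q0,q2}  [seen]
Reachable DFA states: {q0}, {q0,q2,q3}, ∅, {q0,q2}.
Accepting DFA states (contain an NFA accepting state): {q0}, {q0,q2,q3}, {q0,q2}.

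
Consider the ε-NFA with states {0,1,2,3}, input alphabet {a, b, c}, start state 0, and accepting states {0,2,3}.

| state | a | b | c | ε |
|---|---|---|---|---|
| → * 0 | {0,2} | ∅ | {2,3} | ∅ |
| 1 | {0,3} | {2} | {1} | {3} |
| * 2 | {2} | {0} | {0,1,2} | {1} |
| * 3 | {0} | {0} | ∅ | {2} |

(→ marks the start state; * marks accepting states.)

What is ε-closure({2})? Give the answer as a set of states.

{1,2,3}

Begin with {2}.
2 →ε {1}; add 1.
1 →ε {3}; add 3.
ε-closure = {1,2,3}.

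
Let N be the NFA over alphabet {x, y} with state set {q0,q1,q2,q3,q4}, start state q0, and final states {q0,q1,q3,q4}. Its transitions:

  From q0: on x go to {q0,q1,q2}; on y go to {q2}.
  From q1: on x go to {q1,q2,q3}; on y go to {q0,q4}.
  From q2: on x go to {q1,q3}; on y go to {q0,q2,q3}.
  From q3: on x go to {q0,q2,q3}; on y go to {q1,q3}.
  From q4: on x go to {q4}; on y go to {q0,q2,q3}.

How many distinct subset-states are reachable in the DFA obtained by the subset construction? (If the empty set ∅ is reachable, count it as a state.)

Start state of the DFA: {q0}.
{q0} --x--> {q0,q1,q2}  [new]
{q0} --y--> {q2}  [new]
{q0,q1,q2} --x--> {q0,q1,q2,q3}  [new]
{q0,q1,q2} --y--> {q0,q2,q3,q4}  [new]
{q2} --x--> {q1,q3}  [new]
{q2} --y--> {q0,q2,q3}  [new]
{q0,q1,q2,q3} --x--> {q0,q1,q2,q3}  [seen]
{q0,q1,q2,q3} --y--> {q0,q1,q2,q3,q4}  [new]
{q0,q2,q3,q4} --x--> {q0,q1,q2,q3,q4}  [seen]
{q0,q2,q3,q4} --y--> {q0,q1,q2,q3}  [seen]
{q1,q3} --x--> {q0,q1,q2,q3}  [seen]
{q1,q3} --y--> {q0,q1,q3,q4}  [new]
{q0,q2,q3} --x--> {q0,q1,q2,q3}  [seen]
{q0,q2,q3} --y--> {q0,q1,q2,q3}  [seen]
{q0,q1,q2,q3,q4} --x--> {q0,q1,q2,q3,q4}  [seen]
{q0,q1,q2,q3,q4} --y--> {q0,q1,q2,q3,q4}  [seen]
{q0,q1,q3,q4} --x--> {q0,q1,q2,q3,q4}  [seen]
{q0,q1,q3,q4} --y--> {q0,q1,q2,q3,q4}  [seen]
Reachable DFA states: {q0}, {q0,q1,q2}, {q2}, {q0,q1,q2,q3}, {q0,q2,q3,q4}, {q1,q3}, {q0,q2,q3}, {q0,q1,q2,q3,q4}, {q0,q1,q3,q4}.

9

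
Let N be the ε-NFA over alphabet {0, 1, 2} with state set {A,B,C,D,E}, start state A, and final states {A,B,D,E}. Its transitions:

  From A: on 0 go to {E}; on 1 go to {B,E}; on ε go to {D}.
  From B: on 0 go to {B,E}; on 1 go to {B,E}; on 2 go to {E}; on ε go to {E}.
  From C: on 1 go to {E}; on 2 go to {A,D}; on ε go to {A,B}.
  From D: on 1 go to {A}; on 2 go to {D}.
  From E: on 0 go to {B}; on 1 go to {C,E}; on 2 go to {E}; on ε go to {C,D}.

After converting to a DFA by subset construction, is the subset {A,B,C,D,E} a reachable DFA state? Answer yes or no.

Start state of the DFA: {A,D} (ε-closure of the NFA start).
{A,D} --0--> {A,B,C,D,E}  [new]
{A,D} --1--> {A,B,C,D,E}  [seen]
{A,D} --2--> {D}  [new]
{A,B,C,D,E} --0--> {A,B,C,D,E}  [seen]
{A,B,C,D,E} --1--> {A,B,C,D,E}  [seen]
{A,B,C,D,E} --2--> {A,B,C,D,E}  [seen]
{D} --0--> ∅  [new]
{D} --1--> {A,D}  [seen]
{D} --2--> {D}  [seen]
∅ --0--> ∅  [seen]
∅ --1--> ∅  [seen]
∅ --2--> ∅  [seen]
Reachable DFA states: {A,D}, {A,B,C,D,E}, {D}, ∅.
{A,B,C,D,E} is among them.

yes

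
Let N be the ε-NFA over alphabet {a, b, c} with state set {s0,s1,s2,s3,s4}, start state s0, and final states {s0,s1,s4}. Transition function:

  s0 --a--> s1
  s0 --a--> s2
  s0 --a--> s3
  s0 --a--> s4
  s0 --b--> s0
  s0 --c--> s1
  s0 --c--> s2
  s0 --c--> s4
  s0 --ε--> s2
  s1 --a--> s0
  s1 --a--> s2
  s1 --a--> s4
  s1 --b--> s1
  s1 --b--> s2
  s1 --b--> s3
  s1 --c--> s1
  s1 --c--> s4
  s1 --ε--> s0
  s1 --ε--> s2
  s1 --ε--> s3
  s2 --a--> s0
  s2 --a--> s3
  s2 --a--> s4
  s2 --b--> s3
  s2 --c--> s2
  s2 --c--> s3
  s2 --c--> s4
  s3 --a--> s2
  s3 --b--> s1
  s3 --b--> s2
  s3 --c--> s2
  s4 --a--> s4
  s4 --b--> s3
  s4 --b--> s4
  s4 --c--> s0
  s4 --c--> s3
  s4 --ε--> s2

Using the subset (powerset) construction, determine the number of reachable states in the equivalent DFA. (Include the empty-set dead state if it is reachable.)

4

Start state of the DFA: {s0,s2} (ε-closure of the NFA start).
{s0,s2} --a--> {s0,s1,s2,s3,s4}  [new]
{s0,s2} --b--> {s0,s2,s3}  [new]
{s0,s2} --c--> {s0,s1,s2,s3,s4}  [seen]
{s0,s1,s2,s3,s4} --a--> {s0,s1,s2,s3,s4}  [seen]
{s0,s1,s2,s3,s4} --b--> {s0,s1,s2,s3,s4}  [seen]
{s0,s1,s2,s3,s4} --c--> {s0,s1,s2,s3,s4}  [seen]
{s0,s2,s3} --a--> {s0,s1,s2,s3,s4}  [seen]
{s0,s2,s3} --b--> {s0,s1,s2,s3}  [new]
{s0,s2,s3} --c--> {s0,s1,s2,s3,s4}  [seen]
{s0,s1,s2,s3} --a--> {s0,s1,s2,s3,s4}  [seen]
{s0,s1,s2,s3} --b--> {s0,s1,s2,s3}  [seen]
{s0,s1,s2,s3} --c--> {s0,s1,s2,s3,s4}  [seen]
Reachable DFA states: {s0,s2}, {s0,s1,s2,s3,s4}, {s0,s2,s3}, {s0,s1,s2,s3}.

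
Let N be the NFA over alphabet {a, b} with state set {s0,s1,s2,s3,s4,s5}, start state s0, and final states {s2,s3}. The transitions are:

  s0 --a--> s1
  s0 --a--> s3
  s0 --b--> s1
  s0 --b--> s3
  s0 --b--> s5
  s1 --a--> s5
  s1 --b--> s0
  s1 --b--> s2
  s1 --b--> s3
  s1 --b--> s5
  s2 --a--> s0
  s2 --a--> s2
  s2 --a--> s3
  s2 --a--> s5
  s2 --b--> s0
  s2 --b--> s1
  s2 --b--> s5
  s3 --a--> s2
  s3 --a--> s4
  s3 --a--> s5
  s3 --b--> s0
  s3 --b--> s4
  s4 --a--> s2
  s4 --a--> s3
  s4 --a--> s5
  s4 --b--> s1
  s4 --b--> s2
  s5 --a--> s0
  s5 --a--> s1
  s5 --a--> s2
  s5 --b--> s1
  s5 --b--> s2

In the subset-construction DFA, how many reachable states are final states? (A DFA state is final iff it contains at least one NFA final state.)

8

Start state of the DFA: {s0}.
{s0} --a--> {s1,s3}  [new]
{s0} --b--> {s1,s3,s5}  [new]
{s1,s3} --a--> {s2,s4,s5}  [new]
{s1,s3} --b--> {s0,s2,s3,s4,s5}  [new]
{s1,s3,s5} --a--> {s0,s1,s2,s4,s5}  [new]
{s1,s3,s5} --b--> {s0,s1,s2,s3,s4,s5}  [new]
{s2,s4,s5} --a--> {s0,s1,s2,s3,s5}  [new]
{s2,s4,s5} --b--> {s0,s1,s2,s5}  [new]
{s0,s2,s3,s4,s5} --a--> {s0,s1,s2,s3,s4,s5}  [seen]
{s0,s2,s3,s4,s5} --b--> {s0,s1,s2,s3,s4,s5}  [seen]
{s0,s1,s2,s4,s5} --a--> {s0,s1,s2,s3,s5}  [seen]
{s0,s1,s2,s4,s5} --b--> {s0,s1,s2,s3,s5}  [seen]
{s0,s1,s2,s3,s4,s5} --a--> {s0,s1,s2,s3,s4,s5}  [seen]
{s0,s1,s2,s3,s4,s5} --b--> {s0,s1,s2,s3,s4,s5}  [seen]
{s0,s1,s2,s3,s5} --a--> {s0,s1,s2,s3,s4,s5}  [seen]
{s0,s1,s2,s3,s5} --b--> {s0,s1,s2,s3,s4,s5}  [seen]
{s0,s1,s2,s5} --a--> {s0,s1,s2,s3,s5}  [seen]
{s0,s1,s2,s5} --b--> {s0,s1,s2,s3,s5}  [seen]
Reachable DFA states: {s0}, {s1,s3}, {s1,s3,s5}, {s2,s4,s5}, {s0,s2,s3,s4,s5}, {s0,s1,s2,s4,s5}, {s0,s1,s2,s3,s4,s5}, {s0,s1,s2,s3,s5}, {s0,s1,s2,s5}.
Accepting DFA states (contain an NFA accepting state): {s1,s3}, {s1,s3,s5}, {s2,s4,s5}, {s0,s2,s3,s4,s5}, {s0,s1,s2,s4,s5}, {s0,s1,s2,s3,s4,s5}, {s0,s1,s2,s3,s5}, {s0,s1,s2,s5}.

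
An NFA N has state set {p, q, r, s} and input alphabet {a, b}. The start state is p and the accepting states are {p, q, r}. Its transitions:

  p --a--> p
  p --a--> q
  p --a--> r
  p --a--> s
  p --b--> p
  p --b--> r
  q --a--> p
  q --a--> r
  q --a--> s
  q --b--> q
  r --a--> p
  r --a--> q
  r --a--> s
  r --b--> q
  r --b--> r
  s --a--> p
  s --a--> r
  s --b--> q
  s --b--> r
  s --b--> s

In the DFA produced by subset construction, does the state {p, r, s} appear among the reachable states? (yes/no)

Start state of the DFA: {p}.
{p} --a--> {p, q, r, s}  [new]
{p} --b--> {p, r}  [new]
{p, q, r, s} --a--> {p, q, r, s}  [seen]
{p, q, r, s} --b--> {p, q, r, s}  [seen]
{p, r} --a--> {p, q, r, s}  [seen]
{p, r} --b--> {p, q, r}  [new]
{p, q, r} --a--> {p, q, r, s}  [seen]
{p, q, r} --b--> {p, q, r}  [seen]
Reachable DFA states: {p}, {p, q, r, s}, {p, r}, {p, q, r}.
{p, r, s} is not among them.

no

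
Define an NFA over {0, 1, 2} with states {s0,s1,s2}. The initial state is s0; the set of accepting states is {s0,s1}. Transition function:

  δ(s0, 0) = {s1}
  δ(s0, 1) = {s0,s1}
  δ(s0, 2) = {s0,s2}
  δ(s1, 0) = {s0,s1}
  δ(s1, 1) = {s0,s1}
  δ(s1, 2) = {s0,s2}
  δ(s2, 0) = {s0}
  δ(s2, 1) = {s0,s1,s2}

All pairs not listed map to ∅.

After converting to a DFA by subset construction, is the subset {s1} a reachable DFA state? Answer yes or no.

Start state of the DFA: {s0}.
{s0} --0--> {s1}  [new]
{s0} --1--> {s0,s1}  [new]
{s0} --2--> {s0,s2}  [new]
{s1} --0--> {s0,s1}  [seen]
{s1} --1--> {s0,s1}  [seen]
{s1} --2--> {s0,s2}  [seen]
{s0,s1} --0--> {s0,s1}  [seen]
{s0,s1} --1--> {s0,s1}  [seen]
{s0,s1} --2--> {s0,s2}  [seen]
{s0,s2} --0--> {s0,s1}  [seen]
{s0,s2} --1--> {s0,s1,s2}  [new]
{s0,s2} --2--> {s0,s2}  [seen]
{s0,s1,s2} --0--> {s0,s1}  [seen]
{s0,s1,s2} --1--> {s0,s1,s2}  [seen]
{s0,s1,s2} --2--> {s0,s2}  [seen]
Reachable DFA states: {s0}, {s1}, {s0,s1}, {s0,s2}, {s0,s1,s2}.
{s1} is among them.

yes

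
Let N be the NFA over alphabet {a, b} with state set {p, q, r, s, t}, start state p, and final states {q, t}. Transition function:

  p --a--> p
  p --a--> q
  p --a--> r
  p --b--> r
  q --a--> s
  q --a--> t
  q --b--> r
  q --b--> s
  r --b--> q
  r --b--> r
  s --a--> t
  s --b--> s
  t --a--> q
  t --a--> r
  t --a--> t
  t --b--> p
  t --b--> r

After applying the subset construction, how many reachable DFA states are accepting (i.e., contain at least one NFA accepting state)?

Start state of the DFA: {p}.
{p} --a--> {p, q, r}  [new]
{p} --b--> {r}  [new]
{p, q, r} --a--> {p, q, r, s, t}  [new]
{p, q, r} --b--> {q, r, s}  [new]
{r} --a--> ∅  [new]
{r} --b--> {q, r}  [new]
{p, q, r, s, t} --a--> {p, q, r, s, t}  [seen]
{p, q, r, s, t} --b--> {p, q, r, s}  [new]
{q, r, s} --a--> {s, t}  [new]
{q, r, s} --b--> {q, r, s}  [seen]
∅ --a--> ∅  [seen]
∅ --b--> ∅  [seen]
{q, r} --a--> {s, t}  [seen]
{q, r} --b--> {q, r, s}  [seen]
{p, q, r, s} --a--> {p, q, r, s, t}  [seen]
{p, q, r, s} --b--> {q, r, s}  [seen]
{s, t} --a--> {q, r, t}  [new]
{s, t} --b--> {p, r, s}  [new]
{q, r, t} --a--> {q, r, s, t}  [new]
{q, r, t} --b--> {p, q, r, s}  [seen]
{p, r, s} --a--> {p, q, r, t}  [new]
{p, r, s} --b--> {q, r, s}  [seen]
{q, r, s, t} --a--> {q, r, s, t}  [seen]
{q, r, s, t} --b--> {p, q, r, s}  [seen]
{p, q, r, t} --a--> {p, q, r, s, t}  [seen]
{p, q, r, t} --b--> {p, q, r, s}  [seen]
Reachable DFA states: {p}, {p, q, r}, {r}, {p, q, r, s, t}, {q, r, s}, ∅, {q, r}, {p, q, r, s}, {s, t}, {q, r, t}, {p, r, s}, {q, r, s, t}, {p, q, r, t}.
Accepting DFA states (contain an NFA accepting state): {p, q, r}, {p, q, r, s, t}, {q, r, s}, {q, r}, {p, q, r, s}, {s, t}, {q, r, t}, {q, r, s, t}, {p, q, r, t}.

9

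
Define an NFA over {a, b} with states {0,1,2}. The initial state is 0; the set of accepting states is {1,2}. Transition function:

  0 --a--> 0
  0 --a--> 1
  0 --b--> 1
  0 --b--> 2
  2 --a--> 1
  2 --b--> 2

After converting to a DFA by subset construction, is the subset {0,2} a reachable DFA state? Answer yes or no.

no

Start state of the DFA: {0}.
{0} --a--> {0,1}  [new]
{0} --b--> {1,2}  [new]
{0,1} --a--> {0,1}  [seen]
{0,1} --b--> {1,2}  [seen]
{1,2} --a--> {1}  [new]
{1,2} --b--> {2}  [new]
{1} --a--> ∅  [new]
{1} --b--> ∅  [seen]
{2} --a--> {1}  [seen]
{2} --b--> {2}  [seen]
∅ --a--> ∅  [seen]
∅ --b--> ∅  [seen]
Reachable DFA states: {0}, {0,1}, {1,2}, {1}, {2}, ∅.
{0,2} is not among them.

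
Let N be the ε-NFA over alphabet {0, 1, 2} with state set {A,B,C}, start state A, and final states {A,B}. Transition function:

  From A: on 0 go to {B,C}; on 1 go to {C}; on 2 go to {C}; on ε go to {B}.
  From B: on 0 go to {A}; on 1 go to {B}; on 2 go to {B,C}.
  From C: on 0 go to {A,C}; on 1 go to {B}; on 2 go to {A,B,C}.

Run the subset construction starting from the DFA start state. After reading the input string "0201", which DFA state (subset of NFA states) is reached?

{B,C}

Start: {A,B}.
δ(A,0) = {B,C}; δ(B,0) = {A}.
Union: {A,B,C}.
After 0: {A,B,C}.
δ(A,2) = {C}; δ(B,2) = {B,C}; δ(C,2) = {A,B,C}.
Union: {A,B,C}.
After 2: {A,B,C}.
δ(A,0) = {B,C}; δ(B,0) = {A}; δ(C,0) = {A,C}.
Union: {A,B,C}.
After 0: {A,B,C}.
δ(A,1) = {C}; δ(B,1) = {B}; δ(C,1) = {B}.
Union: {B,C}.
After 1: {B,C}.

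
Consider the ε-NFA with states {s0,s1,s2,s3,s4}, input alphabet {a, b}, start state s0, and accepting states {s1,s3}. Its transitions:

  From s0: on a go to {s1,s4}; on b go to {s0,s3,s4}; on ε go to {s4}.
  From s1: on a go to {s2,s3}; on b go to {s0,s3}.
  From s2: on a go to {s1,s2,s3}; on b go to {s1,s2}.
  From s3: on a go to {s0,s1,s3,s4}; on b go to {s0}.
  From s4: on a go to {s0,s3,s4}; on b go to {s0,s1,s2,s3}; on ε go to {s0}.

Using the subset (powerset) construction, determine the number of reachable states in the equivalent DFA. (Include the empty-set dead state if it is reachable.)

3

Start state of the DFA: {s0,s4} (ε-closure of the NFA start).
{s0,s4} --a--> {s0,s1,s3,s4}  [new]
{s0,s4} --b--> {s0,s1,s2,s3,s4}  [new]
{s0,s1,s3,s4} --a--> {s0,s1,s2,s3,s4}  [seen]
{s0,s1,s3,s4} --b--> {s0,s1,s2,s3,s4}  [seen]
{s0,s1,s2,s3,s4} --a--> {s0,s1,s2,s3,s4}  [seen]
{s0,s1,s2,s3,s4} --b--> {s0,s1,s2,s3,s4}  [seen]
Reachable DFA states: {s0,s4}, {s0,s1,s3,s4}, {s0,s1,s2,s3,s4}.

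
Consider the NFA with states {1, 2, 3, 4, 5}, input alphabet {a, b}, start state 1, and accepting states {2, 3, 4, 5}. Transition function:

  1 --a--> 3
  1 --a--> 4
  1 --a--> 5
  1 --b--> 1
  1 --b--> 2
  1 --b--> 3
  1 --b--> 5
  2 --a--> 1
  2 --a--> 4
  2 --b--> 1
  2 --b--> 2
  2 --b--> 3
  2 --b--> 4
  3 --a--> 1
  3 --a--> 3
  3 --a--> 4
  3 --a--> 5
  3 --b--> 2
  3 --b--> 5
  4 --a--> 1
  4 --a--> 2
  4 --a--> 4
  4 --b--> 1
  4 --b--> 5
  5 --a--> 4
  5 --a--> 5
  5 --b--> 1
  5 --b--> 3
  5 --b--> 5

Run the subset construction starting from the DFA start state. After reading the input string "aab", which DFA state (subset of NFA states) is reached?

{1, 2, 3, 4, 5}

Start: {1}.
δ(1,a) = {3, 4, 5}.
Union: {3, 4, 5}.
After a: {3, 4, 5}.
δ(3,a) = {1, 3, 4, 5}; δ(4,a) = {1, 2, 4}; δ(5,a) = {4, 5}.
Union: {1, 2, 3, 4, 5}.
After a: {1, 2, 3, 4, 5}.
δ(1,b) = {1, 2, 3, 5}; δ(2,b) = {1, 2, 3, 4}; δ(3,b) = {2, 5}; δ(4,b) = {1, 5}; δ(5,b) = {1, 3, 5}.
Union: {1, 2, 3, 4, 5}.
After b: {1, 2, 3, 4, 5}.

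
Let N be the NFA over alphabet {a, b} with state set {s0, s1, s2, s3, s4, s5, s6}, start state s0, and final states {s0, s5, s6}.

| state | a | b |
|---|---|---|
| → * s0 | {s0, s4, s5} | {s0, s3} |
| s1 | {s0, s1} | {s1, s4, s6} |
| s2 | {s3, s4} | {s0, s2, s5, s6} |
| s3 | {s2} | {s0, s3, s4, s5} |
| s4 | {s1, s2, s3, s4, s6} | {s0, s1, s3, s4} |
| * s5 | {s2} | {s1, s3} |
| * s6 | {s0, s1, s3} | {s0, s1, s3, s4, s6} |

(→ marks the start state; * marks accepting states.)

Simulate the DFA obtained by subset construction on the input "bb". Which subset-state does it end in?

Start: {s0}.
δ(s0,b) = {s0, s3}.
Union: {s0, s3}.
After b: {s0, s3}.
δ(s0,b) = {s0, s3}; δ(s3,b) = {s0, s3, s4, s5}.
Union: {s0, s3, s4, s5}.
After b: {s0, s3, s4, s5}.

{s0, s3, s4, s5}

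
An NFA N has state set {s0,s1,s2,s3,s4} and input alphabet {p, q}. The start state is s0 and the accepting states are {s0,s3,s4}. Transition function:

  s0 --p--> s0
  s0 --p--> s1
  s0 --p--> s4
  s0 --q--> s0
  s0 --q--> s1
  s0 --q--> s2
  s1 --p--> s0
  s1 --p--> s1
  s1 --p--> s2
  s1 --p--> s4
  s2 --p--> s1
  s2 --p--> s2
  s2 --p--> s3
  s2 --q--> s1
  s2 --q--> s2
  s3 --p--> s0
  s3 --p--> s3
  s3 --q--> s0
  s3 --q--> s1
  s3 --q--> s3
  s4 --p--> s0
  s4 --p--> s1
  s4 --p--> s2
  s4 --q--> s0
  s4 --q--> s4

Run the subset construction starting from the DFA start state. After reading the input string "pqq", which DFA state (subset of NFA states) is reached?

{s0,s1,s2,s4}

Start: {s0}.
δ(s0,p) = {s0,s1,s4}.
Union: {s0,s1,s4}.
After p: {s0,s1,s4}.
δ(s0,q) = {s0,s1,s2}; δ(s1,q) = ∅; δ(s4,q) = {s0,s4}.
Union: {s0,s1,s2,s4}.
After q: {s0,s1,s2,s4}.
δ(s0,q) = {s0,s1,s2}; δ(s1,q) = ∅; δ(s2,q) = {s1,s2}; δ(s4,q) = {s0,s4}.
Union: {s0,s1,s2,s4}.
After q: {s0,s1,s2,s4}.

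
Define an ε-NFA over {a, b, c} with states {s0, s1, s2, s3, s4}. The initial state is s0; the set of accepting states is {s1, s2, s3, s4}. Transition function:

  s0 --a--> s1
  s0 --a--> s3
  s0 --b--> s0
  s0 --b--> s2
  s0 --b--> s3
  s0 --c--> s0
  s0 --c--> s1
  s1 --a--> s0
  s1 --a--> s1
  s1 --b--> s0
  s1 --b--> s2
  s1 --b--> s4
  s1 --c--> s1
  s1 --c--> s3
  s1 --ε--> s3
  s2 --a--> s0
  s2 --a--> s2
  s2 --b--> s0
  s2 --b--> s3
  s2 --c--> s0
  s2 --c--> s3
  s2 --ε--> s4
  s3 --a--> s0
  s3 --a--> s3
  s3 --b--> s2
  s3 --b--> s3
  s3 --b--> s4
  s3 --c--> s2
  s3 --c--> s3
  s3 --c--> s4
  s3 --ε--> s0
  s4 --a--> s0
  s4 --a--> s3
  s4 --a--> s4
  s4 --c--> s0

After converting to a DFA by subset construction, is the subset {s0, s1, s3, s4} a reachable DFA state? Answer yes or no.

Start state of the DFA: {s0} (ε-closure of the NFA start).
{s0} --a--> {s0, s1, s3}  [new]
{s0} --b--> {s0, s2, s3, s4}  [new]
{s0} --c--> {s0, s1, s3}  [seen]
{s0, s1, s3} --a--> {s0, s1, s3}  [seen]
{s0, s1, s3} --b--> {s0, s2, s3, s4}  [seen]
{s0, s1, s3} --c--> {s0, s1, s2, s3, s4}  [new]
{s0, s2, s3, s4} --a--> {s0, s1, s2, s3, s4}  [seen]
{s0, s2, s3, s4} --b--> {s0, s2, s3, s4}  [seen]
{s0, s2, s3, s4} --c--> {s0, s1, s2, s3, s4}  [seen]
{s0, s1, s2, s3, s4} --a--> {s0, s1, s2, s3, s4}  [seen]
{s0, s1, s2, s3, s4} --b--> {s0, s2, s3, s4}  [seen]
{s0, s1, s2, s3, s4} --c--> {s0, s1, s2, s3, s4}  [seen]
Reachable DFA states: {s0}, {s0, s1, s3}, {s0, s2, s3, s4}, {s0, s1, s2, s3, s4}.
{s0, s1, s3, s4} is not among them.

no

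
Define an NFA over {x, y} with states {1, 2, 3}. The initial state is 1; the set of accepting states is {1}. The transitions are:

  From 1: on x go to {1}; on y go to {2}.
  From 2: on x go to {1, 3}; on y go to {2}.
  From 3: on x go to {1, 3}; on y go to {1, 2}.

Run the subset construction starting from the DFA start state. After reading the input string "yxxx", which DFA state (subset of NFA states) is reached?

{1, 3}

Start: {1}.
δ(1,y) = {2}.
Union: {2}.
After y: {2}.
δ(2,x) = {1, 3}.
Union: {1, 3}.
After x: {1, 3}.
δ(1,x) = {1}; δ(3,x) = {1, 3}.
Union: {1, 3}.
After x: {1, 3}.
δ(1,x) = {1}; δ(3,x) = {1, 3}.
Union: {1, 3}.
After x: {1, 3}.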